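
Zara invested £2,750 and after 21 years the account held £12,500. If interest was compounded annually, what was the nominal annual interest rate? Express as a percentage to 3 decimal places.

7.476%

The 21-period growth factor is 12,500/2,750 = 4.54545.
r = 4.54545^(1/21) − 1 ≈ 0.0747642, i.e. 7.47642%.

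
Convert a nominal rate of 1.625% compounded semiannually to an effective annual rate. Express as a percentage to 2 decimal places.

1.63%

EAR = (1 + 1.625%/2)^2 − 1 = (1 + 0.008125)^2 − 1.
(1 + 0.008125)^2 ≈ 1.016316, so EAR ≈ 1.63160%.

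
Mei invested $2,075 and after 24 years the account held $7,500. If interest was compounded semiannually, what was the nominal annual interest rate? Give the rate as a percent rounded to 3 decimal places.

5.426%

The 48-period growth factor is 7,500/2,075 = 3.61446.
r/2 = 3.61446^(1/48) − 1 ≈ 0.0271311, so r ≈ 2·0.0271311 = 5.42623%.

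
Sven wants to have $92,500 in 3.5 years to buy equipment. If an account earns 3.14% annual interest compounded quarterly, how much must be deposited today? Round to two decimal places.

Periodic rate = 3.14%/4 = 0.00785; 14 periods.
P = 92,500/(1 + 0.00785)^14 ≈ 92,500/1.1156875891 ≈ 82,908.5139.

$82,908.51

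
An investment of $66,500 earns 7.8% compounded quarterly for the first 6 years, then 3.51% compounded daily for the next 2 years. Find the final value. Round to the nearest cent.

$113,396.90

Phase 1: 66,500·(1 + 0.0195)^24 ≈ 105,709.7798.
Phase 2: 105,709.7798·(1 + 0.0351/365)^730 ≈ 113,396.8981.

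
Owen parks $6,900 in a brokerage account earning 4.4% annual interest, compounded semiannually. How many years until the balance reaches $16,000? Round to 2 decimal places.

19.32 years

(1 + 0.022)^(2t) = 16,000/6,900 = 2.3188.
2t·ln(1 + 0.022) = ln(2.3188); 2t = 0.84107/0.0217615 ≈ 38.6493.
t ≈ 19.3247 years.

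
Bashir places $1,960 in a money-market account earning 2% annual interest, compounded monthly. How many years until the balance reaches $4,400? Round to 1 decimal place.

40.5 years

We need (1 + 0.00166667)^(12t) = 2.2449, so 12t = ln 2.2449 / ln 1.001667 ≈ 485.6003.
t ≈ 485.6003/12 = 40.4667 years.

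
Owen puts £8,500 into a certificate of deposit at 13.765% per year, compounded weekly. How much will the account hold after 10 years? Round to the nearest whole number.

Periodic rate = 13.765%/52 = 0.00264712; periods = 52·10 = 520.
A = 8,500·(1 + 0.13765/52)^520 ≈ 8,500·3.9538165658 ≈ 33,607.4408.

£33,607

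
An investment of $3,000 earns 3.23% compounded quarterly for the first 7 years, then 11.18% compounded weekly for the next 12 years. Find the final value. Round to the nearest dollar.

$14,353

After 7 years at 3.23%: 3,000 × 1.2525631928 ≈ 3,757.6896.
Then 12 years at 11.18%: 3,757.6896 × 3.8196540048 ≈ 14,353.0740.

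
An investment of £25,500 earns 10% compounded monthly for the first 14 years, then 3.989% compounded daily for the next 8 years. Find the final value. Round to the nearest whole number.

After 14 years at 10%: 25,500 × 4.03174333952 ≈ 102,809.4552.
Then 8 years at 3.989%: 102,809.4552 × 1.37589243378 ≈ 141,454.7515.

£141,455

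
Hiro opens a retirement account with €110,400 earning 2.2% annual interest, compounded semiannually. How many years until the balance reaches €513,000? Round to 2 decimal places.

70.21 years

(1 + 0.011)^(2t) = 513,000/110,400 = 4.6467.
2t·ln(1 + 0.011) = ln(4.6467); 2t = 1.5362/0.0109399 ≈ 140.4181.
t ≈ 70.2091 years.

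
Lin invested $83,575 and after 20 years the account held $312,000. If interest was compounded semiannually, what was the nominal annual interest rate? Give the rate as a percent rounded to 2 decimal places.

6.70%

(1 + r/2)^40 = 312,000/83,575 = 3.73317.
1 + r/2 = 3.73317^(1/40) ≈ 1.03348, so r/2 ≈ 0.0334797.
r ≈ 2·0.0334797 = 6.69594%.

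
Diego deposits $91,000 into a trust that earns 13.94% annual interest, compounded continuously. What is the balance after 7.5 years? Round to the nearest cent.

A = P·e^(rt) = 91,000·e^(0.1394·7.5) = 91,000·e^1.0455.
e^1.0455 ≈ 2.8448205784, so A ≈ 258,878.6726.

$258,878.67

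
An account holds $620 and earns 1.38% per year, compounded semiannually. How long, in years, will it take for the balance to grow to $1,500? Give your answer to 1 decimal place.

We need (1 + 0.0069)^(2t) = 2.4194, so 2t = ln 2.4194 / ln 1.0069 ≈ 128.4849.
t ≈ 128.4849/2 = 64.2424 years.

64.2 years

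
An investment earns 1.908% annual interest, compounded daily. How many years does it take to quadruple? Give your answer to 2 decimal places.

(1 + 0.000052274)^(365t) = 4.
365t = ln 4 / ln(1 + 0.000052274) ≈ 1.3863/5.22726e-05 ≈ 26520.4752.
t ≈ 72.6588.

72.66 years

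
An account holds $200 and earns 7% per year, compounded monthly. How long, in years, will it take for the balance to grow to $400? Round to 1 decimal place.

9.9 years

We need (1 + 0.00583333)^(12t) = 2, so 12t = ln 2 / ln 1.005833 ≈ 119.1715.
t ≈ 119.1715/12 = 9.9310 years.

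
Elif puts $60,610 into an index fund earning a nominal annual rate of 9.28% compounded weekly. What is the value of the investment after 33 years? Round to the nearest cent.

Periodic rate = 9.28%/52 = 0.00178462; periods = 52·33 = 1716.
A = 60,610·(1 + 0.0928/52)^1716 ≈ 60,610·21.32053395281 ≈ 1,292,237.5629.

$1,292,237.56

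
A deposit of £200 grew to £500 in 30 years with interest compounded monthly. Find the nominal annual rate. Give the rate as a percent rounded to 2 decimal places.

3.06%

The 360-period growth factor is 500/200 = 2.5.
r/12 = 2.5^(1/360) − 1 ≈ 0.00254849, so r ≈ 12·0.00254849 = 3.05819%.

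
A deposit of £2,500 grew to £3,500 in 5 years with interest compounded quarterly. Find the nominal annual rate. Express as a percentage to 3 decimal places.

The 20-period growth factor is 3,500/2,500 = 1.4.
r/4 = 1.4^(1/20) − 1 ≈ 0.0169659, so r ≈ 4·0.0169659 = 6.78637%.

6.786%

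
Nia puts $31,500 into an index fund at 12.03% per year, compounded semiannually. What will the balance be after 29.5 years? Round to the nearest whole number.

$988,513

Growth factor = (1 + 0.06015)^59 ≈ 31.3813587186.
A ≈ 31,500 × 31.3813587186 ≈ 988,512.7996.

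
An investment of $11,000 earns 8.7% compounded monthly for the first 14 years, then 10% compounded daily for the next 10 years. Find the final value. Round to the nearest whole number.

$100,621

After 14 years at 8.7%: 11,000 × 3.36559906339 ≈ 37,021.5897.
Then 10 years at 10%: 37,021.5897 × 2.71790955458 ≈ 100,621.3324.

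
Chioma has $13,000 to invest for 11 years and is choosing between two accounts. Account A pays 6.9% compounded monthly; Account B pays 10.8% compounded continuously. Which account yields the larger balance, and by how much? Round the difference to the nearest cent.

A: (1 + 0.00575)^132 ≈ 2.1315005258, so 13,000 × 2.1315005258 ≈ 27,709.5068.
B: e^(0.108·11) = e^1.188 ≈ 3.2805136148, so 13,000 × 3.2805136148 ≈ 42,646.6770.
Difference ≈ 14,937.1702 in favor of B.

Account B, by $14,937.17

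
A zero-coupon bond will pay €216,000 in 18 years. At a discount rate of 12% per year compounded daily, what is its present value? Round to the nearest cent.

Growth factor = (1 + 0.12/365)^6570 ≈ 8.66806003163.
P = 216,000/8.66806003163 ≈ 24,919.0706.

€24,919.07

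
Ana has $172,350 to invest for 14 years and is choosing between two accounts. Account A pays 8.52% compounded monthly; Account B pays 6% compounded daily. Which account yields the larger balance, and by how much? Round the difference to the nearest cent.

A: (1 + 0.0071)^168 ≈ 3.28243490767, so 172,350 × 3.28243490767 ≈ 565,727.6563.
B: (1 + 0.06/365)^5110 ≈ 2.31620707531, so 172,350 × 2.31620707531 ≈ 399,198.2894.
Difference ≈ 166,529.3669 in favor of A.

Account A, by $166,529.37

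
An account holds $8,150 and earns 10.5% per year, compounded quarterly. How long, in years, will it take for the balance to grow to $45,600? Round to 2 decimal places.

16.61 years

(1 + 0.02625)^(4t) = 45,600/8,150 = 5.5951.
4t·ln(1 + 0.02625) = ln(5.5951); 4t = 1.7219/0.0259114 ≈ 66.4530.
t ≈ 16.6133 years.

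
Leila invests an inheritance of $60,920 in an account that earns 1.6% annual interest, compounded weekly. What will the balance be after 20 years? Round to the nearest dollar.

$83,890

Periodic rate = 1.6%/52 = 0.000307692; periods = 52·20 = 1040.
A = 60,920·(1 + 0.016/52)^1040 ≈ 60,920·1.3770599828 ≈ 83,890.4942.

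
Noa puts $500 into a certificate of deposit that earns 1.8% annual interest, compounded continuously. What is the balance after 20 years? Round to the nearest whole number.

$717

A = P·e^(rt) = 500·e^(0.018·20) = 500·e^0.36.
e^0.36 ≈ 1.43332941, so A ≈ 716.6647.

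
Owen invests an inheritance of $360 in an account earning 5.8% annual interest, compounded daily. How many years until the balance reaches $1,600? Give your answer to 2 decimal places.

(1 + 0.000158904)^(365t) = 1,600/360 = 4.4444.
365t·ln(1 + 0.000158904) = ln(4.4444); 365t = 1.4917/0.000158891 ≈ 9387.8843.
t ≈ 25.7202 years.

25.72 years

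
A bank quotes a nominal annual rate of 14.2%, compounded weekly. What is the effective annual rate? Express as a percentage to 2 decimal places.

One year is 52 periods at 0.00273077 each: (1 + 0.00273077)^52 ≈ 1.152354.
EAR = 1.152354 − 1 ≈ 15.23536%.

15.24%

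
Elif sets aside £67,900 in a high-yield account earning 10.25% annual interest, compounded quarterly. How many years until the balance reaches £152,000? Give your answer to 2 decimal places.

We need (1 + 0.025625)^(4t) = 2.2386, so 4t = ln 2.2386 / ln 1.025625 ≈ 31.8488.
t ≈ 31.8488/4 = 7.9622 years.

7.96 years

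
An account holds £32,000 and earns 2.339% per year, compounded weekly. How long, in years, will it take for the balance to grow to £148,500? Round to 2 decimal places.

65.63 years

(1 + 0.000449808)^(52t) = 148,500/32,000 = 4.6406.
52t·ln(1 + 0.000449808) = ln(4.6406); 52t = 1.5348/0.000449707 ≈ 3413.0013.
t ≈ 65.6346 years.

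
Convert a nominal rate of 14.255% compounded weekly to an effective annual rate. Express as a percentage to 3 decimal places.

EAR = (1 + 14.255%/52)^52 − 1 = (1 + 0.00274135)^52 − 1.
(1 + 0.00274135)^52 ≈ 1.152986, so EAR ≈ 15.29858%.

15.299%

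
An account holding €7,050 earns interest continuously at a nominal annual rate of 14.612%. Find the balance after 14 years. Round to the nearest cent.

€54,527.63

A = P·e^(rt) = 7,050·e^(0.14612·14) = 7,050·e^2.04568.
e^2.04568 ≈ 7.7344161531, so A ≈ 54,527.6339.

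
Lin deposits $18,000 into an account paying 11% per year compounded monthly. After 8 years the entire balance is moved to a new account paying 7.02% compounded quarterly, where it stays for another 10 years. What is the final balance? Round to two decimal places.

After 8 years at 11%: 18,000 × 2.4012541097 ≈ 43,222.5740.
Then 10 years at 7.02%: 43,222.5740 × 2.0055354592 ≈ 86,684.4047.

$86,684.40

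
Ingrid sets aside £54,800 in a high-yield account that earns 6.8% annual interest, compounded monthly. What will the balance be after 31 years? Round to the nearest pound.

Periodic rate = 6.8%/12 = 0.00566667; periods = 12·31 = 372.
A = 54,800·(1 + 0.068/12)^372 ≈ 54,800·8.18292610566 ≈ 448,424.3506.

£448,424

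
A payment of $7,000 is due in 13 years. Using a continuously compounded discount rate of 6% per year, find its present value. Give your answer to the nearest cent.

P = A·e^(−rt) = 7,000·e^(−0.78).
e^(−0.78) ≈ 0.4584060113, so P ≈ 3,208.8421.

$3,208.84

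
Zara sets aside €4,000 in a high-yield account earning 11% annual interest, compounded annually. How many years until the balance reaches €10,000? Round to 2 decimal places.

We need (1 + 0.11)^t = 2.5, so t = ln 2.5 / ln 1.11 ≈ 8.7801.

8.78 years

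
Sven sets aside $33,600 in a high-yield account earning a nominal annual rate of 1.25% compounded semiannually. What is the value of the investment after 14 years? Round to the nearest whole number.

$40,004

Growth factor = (1 + 0.00625)^28 ≈ 1.1905976322.
A ≈ 33,600 × 1.1905976322 ≈ 40,004.0804.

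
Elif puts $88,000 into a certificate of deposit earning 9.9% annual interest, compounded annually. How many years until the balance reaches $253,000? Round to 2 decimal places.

(1 + 0.099)^t = 253,000/88,000 = 2.875.
t·ln(1 + 0.099) = ln(2.875); t = 1.0561/0.0944007 ≈ 11.1869.

11.19 years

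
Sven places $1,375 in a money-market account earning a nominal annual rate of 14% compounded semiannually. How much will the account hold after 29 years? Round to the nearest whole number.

Periodic rate = 14%/2 = 0.07; periods = 2·29 = 58.
A = 1,375·(1 + 0.07)^58 ≈ 1,375·50.612653362 ≈ 69,592.3984.

$69,592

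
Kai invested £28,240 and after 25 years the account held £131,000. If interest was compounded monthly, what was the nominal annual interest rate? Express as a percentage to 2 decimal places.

The 300-period growth factor is 131,000/28,240 = 4.63881.
r/12 = 4.63881^(1/300) − 1 ≈ 0.00512796, so r ≈ 12·0.00512796 = 6.15356%.

6.15%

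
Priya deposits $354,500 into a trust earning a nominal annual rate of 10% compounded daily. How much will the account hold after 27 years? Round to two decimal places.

$5,272,914.64

Growth factor = (1 + 0.1/365)^9855 ≈ 14.8742302847.
A ≈ 354,500 × 14.8742302847 ≈ 5,272,914.6359.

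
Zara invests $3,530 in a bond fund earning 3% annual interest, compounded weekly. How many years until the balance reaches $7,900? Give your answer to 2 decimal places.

26.86 years

We need (1 + 0.000576923)^(52t) = 2.238, so 52t = ln 2.238 / ln 1.000577 ≈ 1396.7152.
t ≈ 1396.7152/52 = 26.8599 years.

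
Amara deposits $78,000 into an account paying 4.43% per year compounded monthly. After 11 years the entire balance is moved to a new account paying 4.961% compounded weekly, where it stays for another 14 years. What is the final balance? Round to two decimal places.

Phase 1: 78,000·(1 + 0.0443/12)^132 ≈ 126,863.4815.
Phase 2: 126,863.4815·(1 + 0.04961/52)^728 ≈ 253,996.4934.

$253,996.49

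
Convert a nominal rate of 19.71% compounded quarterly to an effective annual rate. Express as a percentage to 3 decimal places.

EAR = (1 + 19.71%/4)^4 − 1 = (1 + 0.049275)^4 − 1.
(1 + 0.049275)^4 ≈ 1.212153, so EAR ≈ 21.21526%.

21.215%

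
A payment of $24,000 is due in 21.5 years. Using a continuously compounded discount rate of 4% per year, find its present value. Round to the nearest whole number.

P = A·e^(−rt) = 24,000·e^(−0.86).
e^(−0.86) ≈ 0.42316208232, so P ≈ 10,155.8900.

$10,156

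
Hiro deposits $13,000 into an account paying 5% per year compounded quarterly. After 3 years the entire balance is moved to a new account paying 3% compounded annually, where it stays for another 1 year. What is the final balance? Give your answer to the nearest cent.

$15,542.50

After 3 years at 5%: 13,000 × 1.1607545177 ≈ 15,089.8087.
Then 1 years at 3%: 15,089.8087 × 1.03 ≈ 15,542.5030.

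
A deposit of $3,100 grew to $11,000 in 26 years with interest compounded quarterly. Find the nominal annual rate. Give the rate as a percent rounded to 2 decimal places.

4.90%

(1 + r/4)^104 = 11,000/3,100 = 3.54839.
1 + r/4 = 3.54839^(1/104) ≈ 1.012252, so r/4 ≈ 0.0122523.
r ≈ 4·0.0122523 = 4.90091%.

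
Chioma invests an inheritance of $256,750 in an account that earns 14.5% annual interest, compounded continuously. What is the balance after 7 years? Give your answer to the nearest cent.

$708,466.55

A = P·e^(rt) = 256,750·e^(0.145·7) = 256,750·e^1.015.
e^1.015 ≈ 2.75936339738, so A ≈ 708,466.5523.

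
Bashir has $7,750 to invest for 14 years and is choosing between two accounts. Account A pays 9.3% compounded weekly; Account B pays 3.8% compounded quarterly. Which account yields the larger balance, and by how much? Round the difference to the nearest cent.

Account A, by $15,300.87

Account A growth factor: (1 + 0.093/52)^728 ≈ 3.672369514; balance ≈ 28,460.8637.
Account B growth factor: (1 + 0.0095)^56 ≈ 1.6980641912; balance ≈ 13,159.9975.
Account A is larger by 15,300.8663.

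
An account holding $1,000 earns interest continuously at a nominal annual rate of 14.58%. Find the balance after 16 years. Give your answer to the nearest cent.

$10,306.76

A = P·e^(rt) = 1,000·e^(0.1458·16) = 1,000·e^2.3328.
e^2.3328 ≈ 10.306760096, so A ≈ 10,306.7601.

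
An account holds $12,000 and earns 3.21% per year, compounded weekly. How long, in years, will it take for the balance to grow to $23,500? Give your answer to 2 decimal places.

(1 + 0.000617308)^(52t) = 23,500/12,000 = 1.9583.
52t·ln(1 + 0.000617308) = ln(1.9583); 52t = 0.67209/0.000617117 ≈ 1089.0860.
t ≈ 20.9440 years.

20.94 years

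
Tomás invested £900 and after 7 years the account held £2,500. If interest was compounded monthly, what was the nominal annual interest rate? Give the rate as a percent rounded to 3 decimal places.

14.684%

(1 + r/12)^84 = 2,500/900 = 2.77778.
1 + r/12 = 2.77778^(1/84) ≈ 1.012237, so r/12 ≈ 0.0122368.
r ≈ 12·0.0122368 = 14.68413%.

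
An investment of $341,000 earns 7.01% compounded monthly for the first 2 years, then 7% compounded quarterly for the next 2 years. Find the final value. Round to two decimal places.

$450,547.57

Phase 1: 341,000·(1 + 0.0701/12)^24 ≈ 392,161.8214.
Phase 2: 392,161.8214·(1 + 0.0175)^8 ≈ 450,547.5726.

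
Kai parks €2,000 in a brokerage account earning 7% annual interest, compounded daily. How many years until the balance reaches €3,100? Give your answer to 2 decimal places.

(1 + 0.000191781)^(365t) = 3,100/2,000 = 1.55.
365t·ln(1 + 0.000191781) = ln(1.55); 365t = 0.43825/0.000191762 ≈ 2285.4055.
t ≈ 6.2614 years.

6.26 years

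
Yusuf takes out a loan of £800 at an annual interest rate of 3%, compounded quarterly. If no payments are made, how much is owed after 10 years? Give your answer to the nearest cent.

Growth factor = (1 + 0.0075)^40 ≈ 1.348348612.
A ≈ 800 × 1.348348612 ≈ 1,078.6789.

£1,078.68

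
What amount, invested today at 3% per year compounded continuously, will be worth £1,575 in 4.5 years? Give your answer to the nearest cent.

P = A·e^(−rt) = 1,575·e^(−0.135).
e^(−0.135) ≈ 0.8737159117, so P ≈ 1,376.1026.

£1,376.10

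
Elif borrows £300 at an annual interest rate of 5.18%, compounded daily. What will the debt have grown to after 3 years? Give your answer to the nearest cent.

£350.43

Growth factor = (1 + 0.0518/365)^1095 ≈ 1.16811224.
A ≈ 300 × 1.16811224 ≈ 350.4337.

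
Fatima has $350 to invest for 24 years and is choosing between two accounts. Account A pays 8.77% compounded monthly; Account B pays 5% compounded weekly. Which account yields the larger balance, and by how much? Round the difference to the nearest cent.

Account A, by $1,688.64

Account A growth factor: (1 + 0.0877/12)^288 ≈ 8.142896723; balance ≈ 2,850.0139.
Account B growth factor: (1 + 0.05/52)^1248 ≈ 3.318203249; balance ≈ 1,161.3711.
Account A is larger by 1,688.6427.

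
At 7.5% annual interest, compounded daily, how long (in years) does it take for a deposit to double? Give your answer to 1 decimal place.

(1 + 0.000205479)^(365t) = 2.
365t = ln 2 / ln(1 + 0.000205479) ≈ 0.69315/0.000205458 ≈ 3373.6628.
t ≈ 9.2429.

9.2 years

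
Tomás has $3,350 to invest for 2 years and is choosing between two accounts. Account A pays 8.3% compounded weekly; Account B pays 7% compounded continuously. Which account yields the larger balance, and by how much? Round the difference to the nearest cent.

Account A, by $100.98

Account A growth factor: (1 + 0.083/52)^104 ≈ 1.180416875; balance ≈ 3,954.3965.
Account B growth factor: e^(0.07·2) = e^0.14 ≈ 1.150273799; balance ≈ 3,853.4172.
Account A is larger by 100.9793.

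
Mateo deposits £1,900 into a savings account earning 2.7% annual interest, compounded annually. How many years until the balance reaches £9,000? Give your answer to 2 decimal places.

We need (1 + 0.027)^t = 4.7368, so t = ln 4.7368 / ln 1.027 ≈ 58.3806.

58.38 years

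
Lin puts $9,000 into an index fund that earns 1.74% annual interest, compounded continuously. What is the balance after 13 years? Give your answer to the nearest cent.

A = P·e^(rt) = 9,000·e^(0.0174·13) = 9,000·e^0.2262.
e^0.2262 ≈ 1.2538264055, so A ≈ 11,284.4376.

$11,284.44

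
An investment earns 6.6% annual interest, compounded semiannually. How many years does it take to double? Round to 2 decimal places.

10.67 years

(1 + 0.033)^(2t) = 2.
2t = ln 2 / ln(1 + 0.033) ≈ 0.69315/0.0324672 ≈ 21.3492.
t ≈ 10.6746.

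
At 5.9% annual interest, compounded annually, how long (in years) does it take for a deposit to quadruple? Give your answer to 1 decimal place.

(1 + 0.059)^t = 4.
t = ln 4 / ln(1 + 0.059) ≈ 1.3863/0.0573251 ≈ 24.1830.

24.2 years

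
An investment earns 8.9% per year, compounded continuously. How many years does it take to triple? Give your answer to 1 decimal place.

12.3 years

e^(0.089t) = 3, so 0.089t = ln 3 ≈ 1.0986.
t ≈ 1.0986/0.089 ≈ 12.3440.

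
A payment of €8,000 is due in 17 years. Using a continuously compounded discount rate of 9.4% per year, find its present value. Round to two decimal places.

€1,618.41

P = A·e^(−rt) = 8,000·e^(−1.598).
e^(−1.598) ≈ 0.2023007151, so P ≈ 1,618.4057.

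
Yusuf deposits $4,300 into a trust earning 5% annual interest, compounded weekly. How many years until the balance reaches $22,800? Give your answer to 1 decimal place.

33.4 years

(1 + 0.000961538)^(52t) = 22,800/4,300 = 5.3023.
52t·ln(1 + 0.000961538) = ln(5.3023); 52t = 1.6681/0.000961076 ≈ 1735.7053.
t ≈ 33.3789 years.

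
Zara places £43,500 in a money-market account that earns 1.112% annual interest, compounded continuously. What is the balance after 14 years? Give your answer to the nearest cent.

£50,827.67

A = P·e^(rt) = 43,500·e^(0.01112·14) = 43,500·e^0.15568.
e^0.15568 ≈ 1.1684522385, so A ≈ 50,827.6724.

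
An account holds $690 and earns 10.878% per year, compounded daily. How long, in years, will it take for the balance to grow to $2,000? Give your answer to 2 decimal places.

9.78 years

(1 + 0.000298027)^(365t) = 2,000/690 = 2.8986.
365t·ln(1 + 0.000298027) = ln(2.8986); 365t = 1.0642/0.000297983 ≈ 3571.3812.
t ≈ 9.7846 years.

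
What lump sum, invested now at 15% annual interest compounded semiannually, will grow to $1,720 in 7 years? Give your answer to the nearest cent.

$624.90

Growth factor = (1 + 0.075)^14 ≈ 2.752444049.
P = 1,720/2.752444049 ≈ 624.8992.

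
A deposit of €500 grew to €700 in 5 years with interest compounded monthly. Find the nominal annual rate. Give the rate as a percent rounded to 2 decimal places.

6.75%

The 60-period growth factor is 700/500 = 1.4.
r/12 = 1.4^(1/60) − 1 ≈ 0.00562362, so r ≈ 12·0.00562362 = 6.74835%.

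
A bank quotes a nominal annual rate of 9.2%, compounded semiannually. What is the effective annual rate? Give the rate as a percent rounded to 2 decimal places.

One year is 2 periods at 0.046 each: (1 + 0.046)^2 ≈ 1.094116.
EAR = 1.094116 − 1 ≈ 9.41160%.

9.41%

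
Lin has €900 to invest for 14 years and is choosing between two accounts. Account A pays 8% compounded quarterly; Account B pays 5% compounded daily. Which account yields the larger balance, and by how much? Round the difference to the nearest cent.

Account A, by €915.76

Account A growth factor: (1 + 0.02)^56 ≈ 3.031165286; balance ≈ 2,728.0488.
Account B growth factor: (1 + 0.05/365)^5110 ≈ 2.013656169; balance ≈ 1,812.2906.
Account A is larger by 915.7582.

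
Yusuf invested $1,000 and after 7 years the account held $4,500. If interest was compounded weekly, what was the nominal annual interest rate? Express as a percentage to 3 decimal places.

21.531%

The 364-period growth factor is 4,500/1,000 = 4.5.
r/52 = 4.5^(1/364) − 1 ≈ 0.00414063, so r ≈ 52·0.00414063 = 21.53127%.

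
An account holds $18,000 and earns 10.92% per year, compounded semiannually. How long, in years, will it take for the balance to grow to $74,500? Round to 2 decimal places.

(1 + 0.0546)^(2t) = 74,500/18,000 = 4.1389.
2t·ln(1 + 0.0546) = ln(4.1389); 2t = 1.4204/0.0531615 ≈ 26.7191.
t ≈ 13.3595 years.

13.36 years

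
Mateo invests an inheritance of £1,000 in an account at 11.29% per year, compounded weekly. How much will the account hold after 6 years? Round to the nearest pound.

Growth factor = (1 + 0.1129/52)^312 ≈ 1.967307178.
A ≈ 1,000 × 1.967307178 ≈ 1,967.3072.

£1,967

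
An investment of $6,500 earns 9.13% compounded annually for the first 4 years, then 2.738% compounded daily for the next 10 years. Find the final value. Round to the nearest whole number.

Phase 1: 6,500·(1 + 0.0913)^4 ≈ 9,219.1308.
Phase 2: 9,219.1308·(1 + 0.02738/365)^3650 ≈ 12,122.5880.

$12,123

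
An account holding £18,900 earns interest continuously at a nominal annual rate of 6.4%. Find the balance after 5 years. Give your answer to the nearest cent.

£26,027.71

A = P·e^(rt) = 18,900·e^(0.064·5) = 18,900·e^0.32.
e^0.32 ≈ 1.3771277643, so A ≈ 26,027.7147.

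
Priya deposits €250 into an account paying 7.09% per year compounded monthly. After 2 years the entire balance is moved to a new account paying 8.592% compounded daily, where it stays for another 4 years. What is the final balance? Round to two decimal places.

Phase 1: 250·(1 + 0.0709/12)^24 ≈ 287.9664.
Phase 2: 287.9664·(1 + 0.08592/365)^1460 ≈ 406.0528.

€406.05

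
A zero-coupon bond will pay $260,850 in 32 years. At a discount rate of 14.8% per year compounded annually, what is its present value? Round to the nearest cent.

$3,149.56

Annual rate = 14.8% = 0.148; 32 periods.
P = 260,850/(1 + 0.148)^32 ≈ 260,850/82.8209900858 ≈ 3,149.5639.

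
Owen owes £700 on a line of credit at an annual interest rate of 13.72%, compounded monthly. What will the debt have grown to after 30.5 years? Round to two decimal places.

Periodic rate = 13.72%/12 = 0.0114333; periods = 12·30.5 = 366.
A = 700·(1 + 0.1372/12)^366 ≈ 700·64.126572512 ≈ 44,888.6008.

£44,888.60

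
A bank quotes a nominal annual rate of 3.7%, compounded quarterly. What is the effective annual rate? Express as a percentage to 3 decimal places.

3.752%

EAR = (1 + 3.7%/4)^4 − 1 = (1 + 0.00925)^4 − 1.
(1 + 0.00925)^4 ≈ 1.037517, so EAR ≈ 3.75165%.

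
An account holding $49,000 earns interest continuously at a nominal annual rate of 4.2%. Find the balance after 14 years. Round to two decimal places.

A = P·e^(rt) = 49,000·e^(0.042·14) = 49,000·e^0.588.
e^0.588 ≈ 1.8003840441, so A ≈ 88,218.8182.

$88,218.82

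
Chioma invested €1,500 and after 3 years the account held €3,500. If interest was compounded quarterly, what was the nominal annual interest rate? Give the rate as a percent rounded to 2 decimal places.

(1 + r/4)^12 = 3,500/1,500 = 2.33333.
1 + r/4 = 2.33333^(1/12) ≈ 1.073161, so r/4 ≈ 0.0731606.
r ≈ 4·0.0731606 = 29.26425%.

29.26%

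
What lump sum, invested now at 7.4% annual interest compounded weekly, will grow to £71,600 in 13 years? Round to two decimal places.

£27,379.07

Growth factor = (1 + 0.074/52)^676 ≈ 2.6151361174.
P = 71,600/2.6151361174 ≈ 27,379.0720.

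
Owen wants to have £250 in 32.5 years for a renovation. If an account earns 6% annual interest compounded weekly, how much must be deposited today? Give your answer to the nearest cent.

£35.61

Growth factor = (1 + 0.06/52)^1690 ≈ 7.02079082.
P = 250/7.02079082 ≈ 35.6085.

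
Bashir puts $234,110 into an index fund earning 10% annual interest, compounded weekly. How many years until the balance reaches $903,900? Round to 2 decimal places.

13.52 years

(1 + 0.00192308)^(52t) = 903,900/234,110 = 3.861.
52t·ln(1 + 0.00192308) = ln(3.861); 52t = 1.3509/0.00192123 ≈ 703.1576.
t ≈ 13.5223 years.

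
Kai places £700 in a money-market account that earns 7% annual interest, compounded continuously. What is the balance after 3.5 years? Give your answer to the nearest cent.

£894.33

A = P·e^(rt) = 700·e^(0.07·3.5) = 700·e^0.245.
e^0.245 ≈ 1.27762131, so A ≈ 894.3349.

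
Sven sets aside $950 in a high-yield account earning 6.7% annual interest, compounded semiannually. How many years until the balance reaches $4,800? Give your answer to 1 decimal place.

(1 + 0.0335)^(2t) = 4,800/950 = 5.0526.
2t·ln(1 + 0.0335) = ln(5.0526); 2t = 1.6199/0.0329511 ≈ 49.1610.
t ≈ 24.5805 years.

24.6 years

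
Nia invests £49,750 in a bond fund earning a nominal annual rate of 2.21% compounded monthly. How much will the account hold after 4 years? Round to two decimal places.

Growth factor = (1 + 0.0221/12)^48 ≈ 1.0923361921.
A ≈ 49,750 × 1.0923361921 ≈ 54,343.7256.

£54,343.73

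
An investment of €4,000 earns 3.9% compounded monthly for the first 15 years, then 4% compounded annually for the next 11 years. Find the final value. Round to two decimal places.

€11,042.74

Phase 1: 4,000·(1 + 0.00325)^180 ≈ 7,173.1565.
Phase 2: 7,173.1565·(1 + 0.04)^11 ≈ 11,042.7448.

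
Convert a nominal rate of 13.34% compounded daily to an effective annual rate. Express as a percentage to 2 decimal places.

One year is 365 periods at 0.000365479 each: (1 + 0.000365479)^365 ≈ 1.142679.
EAR = 1.142679 − 1 ≈ 14.26791%.

14.27%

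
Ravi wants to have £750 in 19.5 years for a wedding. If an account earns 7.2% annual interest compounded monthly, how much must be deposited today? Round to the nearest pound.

Periodic rate = 7.2%/12 = 0.006; 234 periods.
P = 750/(1 + 0.006)^234 ≈ 750/4.05440836 ≈ 184.9838.

£185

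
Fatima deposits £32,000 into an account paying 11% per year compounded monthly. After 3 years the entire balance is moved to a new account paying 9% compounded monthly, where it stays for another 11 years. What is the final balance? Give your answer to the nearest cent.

Phase 1: 32,000·(1 + 0.11/12)^36 ≈ 44,444.1161.
Phase 2: 44,444.1161·(1 + 0.0075)^132 ≈ 119,168.5100.

£119,168.51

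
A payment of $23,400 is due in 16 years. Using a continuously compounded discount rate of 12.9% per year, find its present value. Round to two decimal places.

$2,970.52

P = A·e^(−rt) = 23,400·e^(−2.064).
e^(−2.064) ≈ 0.12694517229, so P ≈ 2,970.5170.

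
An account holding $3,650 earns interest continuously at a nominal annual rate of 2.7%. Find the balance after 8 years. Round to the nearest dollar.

$4,530

A = P·e^(rt) = 3,650·e^(0.027·8) = 3,650·e^0.216.
e^0.216 ≈ 1.241102379, so A ≈ 4,530.0237.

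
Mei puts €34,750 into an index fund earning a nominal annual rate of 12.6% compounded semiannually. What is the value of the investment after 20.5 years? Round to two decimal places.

Periodic rate = 12.6%/2 = 0.063; periods = 2·20.5 = 41.
A = 34,750·(1 + 0.063)^41 ≈ 34,750·12.2423233317 ≈ 425,420.7358.

€425,420.74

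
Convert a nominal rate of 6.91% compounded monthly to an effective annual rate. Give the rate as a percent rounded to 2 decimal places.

EAR = (1 + 6.91%/12)^12 − 1 = (1 + 0.00575833)^12 − 1.
(1 + 0.00575833)^12 ≈ 1.071331, so EAR ≈ 7.13310%.

7.13%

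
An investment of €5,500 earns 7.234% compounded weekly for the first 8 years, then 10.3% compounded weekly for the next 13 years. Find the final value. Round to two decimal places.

€37,365.27

Phase 1: 5,500·(1 + 0.07234/52)^416 ≈ 9,806.7009.
Phase 2: 9,806.7009·(1 + 0.103/52)^676 ≈ 37,365.2656.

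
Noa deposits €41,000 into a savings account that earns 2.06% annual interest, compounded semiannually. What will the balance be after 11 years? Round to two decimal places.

€51,367.88

Periodic rate = 2.06%/2 = 0.0103; periods = 2·11 = 22.
A = 41,000·(1 + 0.0103)^22 ≈ 41,000·1.2528750646 ≈ 51,367.8776.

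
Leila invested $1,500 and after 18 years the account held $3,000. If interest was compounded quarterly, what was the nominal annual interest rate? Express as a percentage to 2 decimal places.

(1 + r/4)^72 = 3,000/1,500 = 2.
1 + r/4 = 2^(1/72) ≈ 1.009674, so r/4 ≈ 0.00967353.
r ≈ 4·0.00967353 = 3.86941%.

3.87%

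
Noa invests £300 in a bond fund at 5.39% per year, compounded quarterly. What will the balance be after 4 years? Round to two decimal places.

£371.65

Periodic rate = 5.39%/4 = 0.013475; periods = 4·4 = 16.
A = 300·(1 + 0.013475)^16 ≈ 300·1.23882124 ≈ 371.6464.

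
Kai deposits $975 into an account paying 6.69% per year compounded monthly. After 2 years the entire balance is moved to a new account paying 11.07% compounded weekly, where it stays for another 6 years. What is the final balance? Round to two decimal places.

After 2 years at 6.69%: 975 × 1.142739458 ≈ 1,114.1710.
Then 6 years at 11.07%: 1,114.1710 × 1.941564346 ≈ 2,163.2346.

$2,163.23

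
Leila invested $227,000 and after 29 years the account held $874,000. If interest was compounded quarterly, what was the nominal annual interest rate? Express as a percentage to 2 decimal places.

(1 + r/4)^116 = 874,000/227,000 = 3.85022.
1 + r/4 = 3.85022^(1/116) ≈ 1.01169, so r/4 ≈ 0.0116896.
r ≈ 4·0.0116896 = 4.67584%.

4.68%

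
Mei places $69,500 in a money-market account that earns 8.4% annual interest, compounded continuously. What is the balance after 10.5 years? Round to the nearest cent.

$167,892.98

A = P·e^(rt) = 69,500·e^(0.084·10.5) = 69,500·e^0.882.
e^0.882 ≈ 2.41572633085, so A ≈ 167,892.9800.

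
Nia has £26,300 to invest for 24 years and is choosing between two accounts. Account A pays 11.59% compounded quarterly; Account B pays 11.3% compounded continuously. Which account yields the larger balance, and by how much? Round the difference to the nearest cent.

A: (1 + 0.028975)^96 ≈ 15.5189749872, so 26,300 × 15.5189749872 ≈ 408,149.0422.
B: e^(0.113·24) = e^2.712 ≈ 15.0593641445, so 26,300 × 15.0593641445 ≈ 396,061.2770.
Difference ≈ 12,087.7652 in favor of A.

Account A, by £12,087.77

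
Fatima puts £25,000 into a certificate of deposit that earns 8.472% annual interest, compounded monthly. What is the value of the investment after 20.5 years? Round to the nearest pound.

Growth factor = (1 + 0.00706)^246 ≈ 5.6443663455.
A ≈ 25,000 × 5.6443663455 ≈ 141,109.1586.

£141,109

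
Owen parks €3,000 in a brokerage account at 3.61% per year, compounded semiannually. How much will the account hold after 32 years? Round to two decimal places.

€9,426.36

Growth factor = (1 + 0.01805)^64 ≈ 3.142121163.
A ≈ 3,000 × 3.142121163 ≈ 9,426.3635.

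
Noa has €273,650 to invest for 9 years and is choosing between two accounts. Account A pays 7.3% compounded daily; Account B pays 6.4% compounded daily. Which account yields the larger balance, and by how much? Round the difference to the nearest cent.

Account A, by €41,061.51

Account A growth factor: (1 + 0.0002)^3285 ≈ 1.92886994124; balance ≈ 527,835.2594.
Account B growth factor: (1 + 0.064/365)^3285 ≈ 1.77881872662; balance ≈ 486,773.7445.
Account A is larger by 41,061.5149.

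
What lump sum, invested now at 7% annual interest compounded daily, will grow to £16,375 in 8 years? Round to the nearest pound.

£9,354

Growth factor = (1 + 0.07/365)^2920 ≈ 1.7505785061.
P = 16,375/1.7505785061 ≈ 9,354.0506.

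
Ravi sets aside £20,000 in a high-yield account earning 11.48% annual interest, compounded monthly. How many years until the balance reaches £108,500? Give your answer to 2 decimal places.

14.80 years

We need (1 + 0.00956667)^(12t) = 5.425, so 12t = ln 5.425 / ln 1.009567 ≈ 177.6056.
t ≈ 177.6056/12 = 14.8005 years.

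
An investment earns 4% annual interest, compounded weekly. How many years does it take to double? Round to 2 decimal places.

(1 + 0.000769231)^(52t) = 2.
52t = ln 2 / ln(1 + 0.000769231) ≈ 0.69315/0.000768935 ≈ 901.4379.
t ≈ 17.3353.

17.34 years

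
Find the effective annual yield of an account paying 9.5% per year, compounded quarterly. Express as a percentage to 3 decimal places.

EAR = (1 + 9.5%/4)^4 − 1 = (1 + 0.02375)^4 − 1.
(1 + 0.02375)^4 ≈ 1.098438, so EAR ≈ 9.84383%.

9.844%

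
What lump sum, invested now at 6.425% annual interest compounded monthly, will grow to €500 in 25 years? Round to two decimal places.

Growth factor = (1 + 0.06425/12)^300 ≈ 4.96277581.
P = 500/4.96277581 ≈ 100.7501.

€100.75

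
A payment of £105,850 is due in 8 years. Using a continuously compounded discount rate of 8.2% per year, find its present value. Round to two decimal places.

£54,927.99

P = A·e^(−rt) = 105,850·e^(−0.656).
e^(−0.656) ≈ 0.518922880159, so P ≈ 54,927.9869.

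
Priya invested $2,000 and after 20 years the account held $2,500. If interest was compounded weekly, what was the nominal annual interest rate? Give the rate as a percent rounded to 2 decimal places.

1.12%

The 1040-period growth factor is 2,500/2,000 = 1.25.
r/52 = 1.25^(1/1040) − 1 ≈ 0.000214584, so r ≈ 52·0.000214584 = 1.11584%.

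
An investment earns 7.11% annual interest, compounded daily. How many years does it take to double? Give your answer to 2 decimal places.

(1 + 0.000194795)^(365t) = 2.
365t = ln 2 / ln(1 + 0.000194795) ≈ 0.69315/0.000194776 ≈ 3558.6971.
t ≈ 9.7499.

9.75 years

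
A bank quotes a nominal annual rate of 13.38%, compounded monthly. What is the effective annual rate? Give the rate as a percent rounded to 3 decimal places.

One year is 12 periods at 0.01115 each: (1 + 0.01115)^12 ≈ 1.142318.
EAR = 1.142318 − 1 ≈ 14.23180%.

14.232%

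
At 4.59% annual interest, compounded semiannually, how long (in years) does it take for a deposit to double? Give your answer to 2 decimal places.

15.27 years

(1 + 0.02295)^(2t) = 2.
2t = ln 2 / ln(1 + 0.02295) ≈ 0.69315/0.0226906 ≈ 30.5478.
t ≈ 15.2739.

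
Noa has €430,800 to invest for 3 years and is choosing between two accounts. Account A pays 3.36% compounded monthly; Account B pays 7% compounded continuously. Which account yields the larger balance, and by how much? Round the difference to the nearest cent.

Account A growth factor: (1 + 0.0028)^36 ≈ 1.10589962374; balance ≈ 476,421.5579.
Account B growth factor: e^(0.07·3) = e^0.21 ≈ 1.23367805996; balance ≈ 531,468.5082.
Account B is larger by 55,046.9503.

Account B, by €55,046.95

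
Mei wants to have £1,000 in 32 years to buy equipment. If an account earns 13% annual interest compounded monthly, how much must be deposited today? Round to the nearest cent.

Periodic rate = 13%/12 = 0.0108333; 384 periods.
P = 1,000/(1 + 0.13/12)^384 ≈ 1,000/62.6540357 ≈ 15.9607.

£15.96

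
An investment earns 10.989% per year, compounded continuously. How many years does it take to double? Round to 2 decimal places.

6.31 years

e^(0.10989t) = 2, so 0.10989t = ln 2 ≈ 0.69315.
t ≈ 0.69315/0.10989 ≈ 6.3076.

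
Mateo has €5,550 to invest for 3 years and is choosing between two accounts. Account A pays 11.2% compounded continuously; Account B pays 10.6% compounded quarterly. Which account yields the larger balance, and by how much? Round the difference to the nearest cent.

Account A, by €170.06

Account A growth factor: e^(0.112·3) = e^0.336 ≈ 1.399339025; balance ≈ 7,766.3316.
Account B growth factor: (1 + 0.0265)^12 ≈ 1.368697407; balance ≈ 7,596.2706.
Account A is larger by 170.0610.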